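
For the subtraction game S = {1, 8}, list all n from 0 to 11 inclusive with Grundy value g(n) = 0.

0, 2, 4, 6, 9, 11

Grundy values for subtraction set {1, 8}:
k:     0  1  2  3  4  5  6  7  8  9 10 11
g(k):  0  1  0  1  0  1  0  1  2  0  1  0
The P-positions (g = 0) in 0..11 are 0, 2, 4, 6, 9, 11.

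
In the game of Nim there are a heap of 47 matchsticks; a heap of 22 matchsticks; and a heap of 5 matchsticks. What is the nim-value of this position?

60

Compute the nim-sum pairwise:
47 ^ 22 = 57
57 ^ 5 = 60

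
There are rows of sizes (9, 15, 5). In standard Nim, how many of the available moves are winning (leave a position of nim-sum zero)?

1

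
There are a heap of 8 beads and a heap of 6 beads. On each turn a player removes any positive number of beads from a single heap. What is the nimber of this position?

14

Compute the nim-sum pairwise:
8 XOR 6 = 14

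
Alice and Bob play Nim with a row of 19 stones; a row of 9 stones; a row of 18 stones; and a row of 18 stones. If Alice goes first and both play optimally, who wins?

Alice wins

Compute the nim-sum pairwise:
19 XOR 9 = 26
26 XOR 18 = 8
8 XOR 18 = 26
The nim-sum is 26 ≠ 0, so this is an N-position: the player to move can win; Alice has a winning move.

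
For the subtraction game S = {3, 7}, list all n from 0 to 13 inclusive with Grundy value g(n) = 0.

Grundy values for subtraction set {3, 7}:
g(0) = mex{} = 0
g(1) = mex{} = 0
g(2) = mex{} = 0
g(3) = mex{0} = 1
g(4) = mex{0} = 1
g(5) = mex{0} = 1
g(6) = mex{1} = 0
g(7) = mex{0,1} = 2
g(8) = mex{0,1} = 2
g(9) = mex{0} = 1
g(10) = mex{1,2} = 0
g(11) = mex{1,2} = 0
g(12) = mex{1} = 0
g(13) = mex{0} = 1
The P-positions (g = 0) in 0..13 are 0, 1, 2, 6, 10, 11, 12.

0, 1, 2, 6, 10, 11, 12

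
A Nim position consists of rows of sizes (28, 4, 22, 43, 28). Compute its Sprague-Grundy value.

57

Bitwise XOR of the heap sizes:
  011100  (28)
  000100  (4)
  010110  (22)
  101011  (43)
  011100  (28)
  ------
  111001  (57)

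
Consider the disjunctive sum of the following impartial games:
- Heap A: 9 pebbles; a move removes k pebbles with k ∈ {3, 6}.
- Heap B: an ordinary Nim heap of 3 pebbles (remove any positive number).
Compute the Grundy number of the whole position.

3

Grundy values for heap A (subtraction set {3, 6}):
g(0) = mex{} = 0
g(1) = mex{} = 0
g(2) = mex{} = 0
g(3) = mex{0} = 1
g(4) = mex{0} = 1
g(5) = mex{0} = 1
g(6) = mex{0,1} = 2
g(7) = mex{0,1} = 2
g(8) = mex{0,1} = 2
g(9) = mex{1,2} = 0
So g(9) = 0.
Heap B is a plain Nim heap of size 3, so its Grundy value is 3.
The value of a disjunctive sum is the nim-sum of the parts.
Combined value = 0 XOR 3 = 3.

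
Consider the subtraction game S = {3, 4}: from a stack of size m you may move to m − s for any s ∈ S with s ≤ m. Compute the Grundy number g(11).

1

Compute g(0), g(1), … for moves {3, 4}:
g(0) = mex{} = 0
g(1) = mex{} = 0
g(2) = mex{} = 0
g(3) = mex{0} = 1
g(4) = mex{0} = 1
g(5) = mex{0} = 1
g(6) = mex{0,1} = 2
g(7) = mex{1} = 0
g(8) = mex{1} = 0
g(9) = mex{1,2} = 0
g(10) = mex{0,2} = 1
g(11) = mex{0} = 1
So g(11) = 1.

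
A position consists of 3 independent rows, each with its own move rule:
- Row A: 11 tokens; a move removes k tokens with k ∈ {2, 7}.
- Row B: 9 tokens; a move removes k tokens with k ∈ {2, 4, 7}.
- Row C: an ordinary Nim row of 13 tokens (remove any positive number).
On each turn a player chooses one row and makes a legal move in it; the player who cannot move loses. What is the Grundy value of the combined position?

12

Build the Grundy sequence for row A with g(k) = mex{g(k−s) : s ∈ {2, 7}, s ≤ k}:
k:     0  1  2  3  4  5  6  7  8  9 10 11
g(k):  0  0  1  1  0  0  1  1  2  0  0  1
So g(11) = 1.
Grundy values for row B (subtraction set {2, 4, 7}):
k:     0  1  2  3  4  5  6  7  8  9
g(k):  0  0  1  1  2  2  0  3  1  0
So g(9) = 0.
Row C is a plain Nim row of size 13, so its Grundy value is 13.
The value of a disjunctive sum is the nim-sum of the parts.
Combined value = 1 ⊕ 0 ⊕ 13 = 12.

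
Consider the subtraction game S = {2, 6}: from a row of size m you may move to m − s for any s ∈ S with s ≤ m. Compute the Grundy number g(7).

1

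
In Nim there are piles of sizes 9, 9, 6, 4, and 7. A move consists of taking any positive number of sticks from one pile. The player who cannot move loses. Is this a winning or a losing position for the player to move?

Winning position

Nim-sum: 9 ⊕ 9 ⊕ 6 ⊕ 4 ⊕ 7 = 5.
The nim-sum is 5 ≠ 0, so this is an N-position: the player to move can win.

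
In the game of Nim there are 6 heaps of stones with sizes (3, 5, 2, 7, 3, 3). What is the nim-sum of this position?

Compute the nim-sum pairwise:
3 XOR 5 = 6
6 XOR 2 = 4
4 XOR 7 = 3
3 XOR 3 = 0
0 XOR 3 = 3

3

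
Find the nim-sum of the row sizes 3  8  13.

Compute the nim-sum pairwise:
3 ⊕ 8 = 11
11 ⊕ 13 = 6

6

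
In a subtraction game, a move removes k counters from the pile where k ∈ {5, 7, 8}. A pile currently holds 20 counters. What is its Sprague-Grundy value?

1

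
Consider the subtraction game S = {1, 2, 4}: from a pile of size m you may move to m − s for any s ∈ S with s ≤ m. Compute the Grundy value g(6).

Compute g(0), g(1), … for moves {1, 2, 4}:
g(0) = mex{} = 0
g(1) = mex{0} = 1
g(2) = mex{0,1} = 2
g(3) = mex{1,2} = 0
g(4) = mex{0,2} = 1
g(5) = mex{0,1} = 2
g(6) = mex{1,2} = 0
So g(6) = 0.

0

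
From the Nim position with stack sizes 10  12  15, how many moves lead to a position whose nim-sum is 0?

3

Write each in binary and XOR column by column:
  1010  (10)
  1100  (12)
  1111  (15)
  ----
  1001  (9)
The overall nim-sum is X = 9. A stack of size p has a winning move iff p XOR X < p (reduce it to p XOR X).
  10: 10 XOR 9 = 3 < 10 — winning move (to 3).
  12: 12 XOR 9 = 5 < 12 — winning move (to 5).
  15: 15 XOR 9 = 6 < 15 — winning move (to 6).
That gives 3 winning moves.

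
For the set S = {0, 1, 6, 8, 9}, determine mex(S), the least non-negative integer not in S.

The values 0, 1 are all present; 2 is the first non-negative integer missing from the set.

2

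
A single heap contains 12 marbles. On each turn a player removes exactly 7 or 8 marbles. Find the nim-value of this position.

Grundy values for subtraction set {7, 8}:
k:     0  1  2  3  4  5  6  7  8  9 10 11 12
g(k):  0  0  0  0  0  0  0  1  1  1  1  1  1
So g(12) = 1.

1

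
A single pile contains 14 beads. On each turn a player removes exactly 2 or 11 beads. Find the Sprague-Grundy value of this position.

Compute g(0), g(1), … for moves {2, 11}:
k:     0  1  2  3  4  5  6  7  8  9 10 11 12 13 14
g(k):  0  0  1  1  0  0  1  1  0  0  1  1  2  0  0
So g(14) = 0.

0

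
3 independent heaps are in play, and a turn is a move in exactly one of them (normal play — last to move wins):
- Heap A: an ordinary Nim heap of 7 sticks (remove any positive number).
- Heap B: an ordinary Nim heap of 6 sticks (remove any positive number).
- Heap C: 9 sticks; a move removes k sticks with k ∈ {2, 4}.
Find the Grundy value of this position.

0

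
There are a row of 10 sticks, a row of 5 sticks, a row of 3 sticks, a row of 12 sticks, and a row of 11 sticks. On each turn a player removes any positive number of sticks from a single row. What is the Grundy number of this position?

11

Compute the nim-sum pairwise:
10 XOR 5 = 15
15 XOR 3 = 12
12 XOR 12 = 0
0 XOR 11 = 11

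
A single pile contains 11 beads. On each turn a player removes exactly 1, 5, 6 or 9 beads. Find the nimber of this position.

3

Build the Grundy sequence with g(k) = mex{g(k−s) : s ∈ {1, 5, 6, 9}, s ≤ k}:
k:     0  1  2  3  4  5  6  7  8  9 10 11
g(k):  0  1  0  1  0  1  2  3  2  3  2  3
So g(11) = 3.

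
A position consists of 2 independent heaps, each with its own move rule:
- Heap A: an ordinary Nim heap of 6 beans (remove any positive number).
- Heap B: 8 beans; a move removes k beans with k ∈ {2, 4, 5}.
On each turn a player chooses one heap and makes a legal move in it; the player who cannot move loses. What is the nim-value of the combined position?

6

Heap A is a plain Nim heap of size 6, so its Grundy value is 6.
For heap B, compute g(0), g(1), … with moves {2, 4, 5}:
g(0) = mex{} = 0
g(1) = mex{} = 0
g(2) = mex{0} = 1
g(3) = mex{0} = 1
g(4) = mex{0,1} = 2
g(5) = mex{0,1} = 2
g(6) = mex{0,1,2} = 3
g(7) = mex{1,2} = 0
g(8) = mex{1,2,3} = 0
So g(8) = 0.
By the Sprague-Grundy theorem, the Grundy value of a sum of independent games is the XOR of the component values.
Combined value = 6 XOR 0 = 6.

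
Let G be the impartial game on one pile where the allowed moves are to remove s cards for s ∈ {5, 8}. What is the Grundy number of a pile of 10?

2

Grundy values for subtraction set {5, 8}:
k:     0  1  2  3  4  5  6  7  8  9 10
g(k):  0  0  0  0  0  1  1  1  1  1  2
So g(10) = 2.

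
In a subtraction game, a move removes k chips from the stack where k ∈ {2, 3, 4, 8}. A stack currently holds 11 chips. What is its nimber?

2

Build the Grundy sequence with g(k) = mex{g(k−s) : s ∈ {2, 3, 4, 8}, s ≤ k}:
g(0) = mex{} = 0
g(1) = mex{} = 0
g(2) = mex{0} = 1
g(3) = mex{0} = 1
g(4) = mex{0,1} = 2
g(5) = mex{0,1} = 2
g(6) = mex{1,2} = 0
g(7) = mex{1,2} = 0
g(8) = mex{0,2} = 1
g(9) = mex{0,2} = 1
g(10) = mex{0,1} = 2
g(11) = mex{0,1} = 2
So g(11) = 2.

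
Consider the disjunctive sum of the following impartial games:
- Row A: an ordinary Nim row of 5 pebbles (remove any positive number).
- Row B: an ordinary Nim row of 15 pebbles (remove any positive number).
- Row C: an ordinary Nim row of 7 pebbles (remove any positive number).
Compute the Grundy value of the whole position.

13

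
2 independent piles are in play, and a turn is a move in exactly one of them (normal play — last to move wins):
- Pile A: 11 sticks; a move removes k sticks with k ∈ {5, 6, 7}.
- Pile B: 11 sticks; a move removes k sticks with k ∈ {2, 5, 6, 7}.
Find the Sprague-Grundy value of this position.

Build the Grundy sequence for pile A with g(k) = mex{g(k−s) : s ∈ {5, 6, 7}, s ≤ k}:
g(0) = mex{} = 0
g(1) = mex{} = 0
g(2) = mex{} = 0
g(3) = mex{} = 0
g(4) = mex{} = 0
g(5) = mex{0} = 1
g(6) = mex{0} = 1
g(7) = mex{0} = 1
g(8) = mex{0} = 1
g(9) = mex{0} = 1
g(10) = mex{0,1} = 2
g(11) = mex{0,1} = 2
So g(11) = 2.
Grundy values for pile B (subtraction set {2, 5, 6, 7}):
g(0) = mex{} = 0
g(1) = mex{} = 0
g(2) = mex{0} = 1
g(3) = mex{0} = 1
g(4) = mex{1} = 0
g(5) = mex{0,1} = 2
g(6) = mex{0} = 1
g(7) = mex{0,1,2} = 3
g(8) = mex{0,1} = 2
g(9) = mex{0,1,3} = 2
g(10) = mex{0,1,2} = 3
g(11) = mex{0,1,2} = 3
So g(11) = 3.
By the Sprague-Grundy theorem, the Grundy value of a sum of independent games is the XOR of the component values.
Combined value = 2 XOR 3 = 1.

1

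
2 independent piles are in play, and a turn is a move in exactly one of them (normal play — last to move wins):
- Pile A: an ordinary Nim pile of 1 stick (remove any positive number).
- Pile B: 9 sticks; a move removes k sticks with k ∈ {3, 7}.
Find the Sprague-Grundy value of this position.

Pile A is a plain Nim pile of size 1, so its Grundy value is 1.
For pile B, compute g(0), g(1), … with moves {3, 7}:
k:     0  1  2  3  4  5  6  7  8  9
g(k):  0  0  0  1  1  1  0  2  2  1
So g(9) = 1.
By the Sprague-Grundy theorem, the Grundy value of a sum of independent games is the XOR of the component values.
Combined value = 1 ⊕ 1 = 0.

0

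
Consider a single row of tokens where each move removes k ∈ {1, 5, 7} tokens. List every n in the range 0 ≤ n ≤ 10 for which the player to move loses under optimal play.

Grundy values for subtraction set {1, 5, 7}:
k:     0  1  2  3  4  5  6  7  8  9 10
g(k):  0  1  0  1  0  1  0  1  0  1  0
The P-positions (g = 0) in 0..10 are 0, 2, 4, 6, 8, 10.

0, 2, 4, 6, 8, 10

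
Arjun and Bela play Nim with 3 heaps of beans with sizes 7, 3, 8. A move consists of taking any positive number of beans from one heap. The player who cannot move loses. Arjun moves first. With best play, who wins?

Arjun wins

Compute the nim-sum pairwise:
7 ^ 3 = 4
4 ^ 8 = 12
The nim-sum is 12 ≠ 0, so this is an N-position: the player to move can win; Arjun has a winning move.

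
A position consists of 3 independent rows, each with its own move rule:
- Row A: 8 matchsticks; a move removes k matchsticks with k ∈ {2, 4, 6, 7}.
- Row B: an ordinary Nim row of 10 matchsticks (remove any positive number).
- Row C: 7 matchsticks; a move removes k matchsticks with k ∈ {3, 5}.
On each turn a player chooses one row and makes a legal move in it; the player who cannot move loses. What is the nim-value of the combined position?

Build the Grundy sequence for row A with g(k) = mex{g(k−s) : s ∈ {2, 4, 6, 7}, s ≤ k}:
g(0) = mex{} = 0
g(1) = mex{} = 0
g(2) = mex{0} = 1
g(3) = mex{0} = 1
g(4) = mex{0,1} = 2
g(5) = mex{0,1} = 2
g(6) = mex{0,1,2} = 3
g(7) = mex{0,1,2} = 3
g(8) = mex{0,1,2,3} = 4
So g(8) = 4.
Row B is a plain Nim row of size 10, so its Grundy value is 10.
For row C, compute g(0), g(1), … with moves {3, 5}:
k:     0  1  2  3  4  5  6  7
g(k):  0  0  0  1  1  1  2  2
So g(7) = 2.
By the Sprague-Grundy theorem, the Grundy value of a sum of independent games is the XOR of the component values.
Combined value = 4 ⊕ 10 ⊕ 2 = 12.

12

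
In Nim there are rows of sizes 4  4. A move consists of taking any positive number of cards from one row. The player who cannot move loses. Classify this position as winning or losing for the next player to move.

Nim-sum: 4 XOR 4 = 0.
The nim-sum is 0, so this is a P-position: the player to move is in a losing position under optimal play.

Losing position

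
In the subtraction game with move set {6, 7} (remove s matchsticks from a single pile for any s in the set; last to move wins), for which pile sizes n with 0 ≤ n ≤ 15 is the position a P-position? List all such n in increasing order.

Grundy values for subtraction set {6, 7}:
k:     0  1  2  3  4  5  6  7  8  9 10 11 12 13 14 15
g(k):  0  0  0  0  0  0  1  1  1  1  1  1  2  0  0  0
The P-positions (g = 0) in 0..15 are 0, 1, 2, 3, 4, 5, 13, 14, 15.

0, 1, 2, 3, 4, 5, 13, 14, 15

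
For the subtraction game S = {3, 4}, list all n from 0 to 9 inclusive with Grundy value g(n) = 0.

0, 1, 2, 7, 8, 9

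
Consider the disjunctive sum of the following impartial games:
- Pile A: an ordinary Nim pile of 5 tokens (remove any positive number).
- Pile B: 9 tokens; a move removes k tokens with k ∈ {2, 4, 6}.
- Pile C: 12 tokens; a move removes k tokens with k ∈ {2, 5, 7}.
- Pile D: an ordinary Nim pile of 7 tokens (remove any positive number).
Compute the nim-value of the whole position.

3

Pile A is a plain Nim pile of size 5, so its Grundy value is 5.
Grundy values for pile B (subtraction set {2, 4, 6}):
k:     0  1  2  3  4  5  6  7  8  9
g(k):  0  0  1  1  2  2  3  3  0  0
So g(9) = 0.
Build the Grundy sequence for pile C with g(k) = mex{g(k−s) : s ∈ {2, 5, 7}, s ≤ k}:
k:     0  1  2  3  4  5  6  7  8  9 10 11 12
g(k):  0  0  1  1  0  2  1  3  2  2  0  3  1
So g(12) = 1.
Pile D is a plain Nim pile of size 7, so its Grundy value is 7.
The value of a disjunctive sum is the nim-sum of the parts.
Combined value = 5 XOR 0 XOR 1 XOR 7 = 3.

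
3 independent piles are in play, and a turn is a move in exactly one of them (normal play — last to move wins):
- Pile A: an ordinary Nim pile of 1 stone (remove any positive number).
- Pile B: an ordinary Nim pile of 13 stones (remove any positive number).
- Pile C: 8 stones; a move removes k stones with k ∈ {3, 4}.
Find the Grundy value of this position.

12

Pile A is a plain Nim pile of size 1, so its Grundy value is 1.
Pile B is a plain Nim pile of size 13, so its Grundy value is 13.
For pile C, compute g(0), g(1), … with moves {3, 4}:
k:     0  1  2  3  4  5  6  7  8
g(k):  0  0  0  1  1  1  2  0  0
So g(8) = 0.
The value of a disjunctive sum is the nim-sum of the parts.
Combined value = 1 ⊕ 13 ⊕ 0 = 12.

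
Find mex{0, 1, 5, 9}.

2

The values 0, 1 are all present; 2 is the first non-negative integer missing from the set.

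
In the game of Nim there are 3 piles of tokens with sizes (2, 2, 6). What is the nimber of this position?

6

Nim-sum: 2 ⊕ 2 ⊕ 6 = 6.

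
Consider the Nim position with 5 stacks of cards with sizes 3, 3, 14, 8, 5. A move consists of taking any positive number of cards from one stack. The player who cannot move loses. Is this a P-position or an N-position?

N-position

Nim-sum: 3 ^ 3 ^ 14 ^ 8 ^ 5 = 3.
The nim-sum is 3 ≠ 0, so this is an N-position: the player to move can win.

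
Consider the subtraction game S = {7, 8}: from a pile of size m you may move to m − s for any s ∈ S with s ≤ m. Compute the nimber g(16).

Compute g(0), g(1), … for moves {7, 8}:
k:     0  1  2  3  4  5  6  7  8  9 10 11 12 13 14 15 16
g(k):  0  0  0  0  0  0  0  1  1  1  1  1  1  1  2  0  0
So g(16) = 0.

0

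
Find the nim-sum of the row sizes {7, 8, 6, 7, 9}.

Nim-sum: 7 ^ 8 ^ 6 ^ 7 ^ 9 = 7.

7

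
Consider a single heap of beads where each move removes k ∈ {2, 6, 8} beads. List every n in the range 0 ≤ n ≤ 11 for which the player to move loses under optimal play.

0, 1, 4, 5

Grundy values for subtraction set {2, 6, 8}:
g(0) = mex{} = 0
g(1) = mex{} = 0
g(2) = mex{0} = 1
g(3) = mex{0} = 1
g(4) = mex{1} = 0
g(5) = mex{1} = 0
g(6) = mex{0} = 1
g(7) = mex{0} = 1
g(8) = mex{0,1} = 2
g(9) = mex{0,1} = 2
g(10) = mex{0,1,2} = 3
g(11) = mex{0,1,2} = 3
The P-positions (g = 0) in 0..11 are 0, 1, 4, 5.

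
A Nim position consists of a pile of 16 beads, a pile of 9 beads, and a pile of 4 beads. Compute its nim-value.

Compute the nim-sum pairwise:
16 XOR 9 = 25
25 XOR 4 = 29

29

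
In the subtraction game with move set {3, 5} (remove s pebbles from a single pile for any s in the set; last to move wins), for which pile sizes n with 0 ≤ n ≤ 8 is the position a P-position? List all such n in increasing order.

0, 1, 2, 8

Compute g(0), g(1), … for moves {3, 5}:
g(0) = mex{} = 0
g(1) = mex{} = 0
g(2) = mex{} = 0
g(3) = mex{0} = 1
g(4) = mex{0} = 1
g(5) = mex{0} = 1
g(6) = mex{0,1} = 2
g(7) = mex{0,1} = 2
g(8) = mex{1} = 0
The P-positions (g = 0) in 0..8 are 0, 1, 2, 8.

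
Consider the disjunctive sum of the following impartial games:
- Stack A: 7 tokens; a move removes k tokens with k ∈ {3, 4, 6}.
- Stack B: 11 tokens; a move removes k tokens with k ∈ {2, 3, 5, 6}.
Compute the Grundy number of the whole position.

For stack A, compute g(0), g(1), … with moves {3, 4, 6}:
k:     0  1  2  3  4  5  6  7
g(k):  0  0  0  1  1  1  2  2
So g(7) = 2.
Build the Grundy sequence for stack B with g(k) = mex{g(k−s) : s ∈ {2, 3, 5, 6}, s ≤ k}:
g(0) = mex{} = 0
g(1) = mex{} = 0
g(2) = mex{0} = 1
g(3) = mex{0} = 1
g(4) = mex{0,1} = 2
g(5) = mex{0,1} = 2
g(6) = mex{0,1,2} = 3
g(7) = mex{0,1,2} = 3
g(8) = mex{1,2,3} = 0
g(9) = mex{1,2,3} = 0
g(10) = mex{0,2,3} = 1
g(11) = mex{0,2,3} = 1
So g(11) = 1.
The value of a disjunctive sum is the nim-sum of the parts.
Combined value = 2 ⊕ 1 = 3.

3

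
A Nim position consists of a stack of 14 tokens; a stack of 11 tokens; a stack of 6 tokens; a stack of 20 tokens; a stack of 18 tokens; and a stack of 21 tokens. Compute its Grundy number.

Nim-sum: 14 ⊕ 11 ⊕ 6 ⊕ 20 ⊕ 18 ⊕ 21 = 16.

16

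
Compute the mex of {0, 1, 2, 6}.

3

The values 0, 1, 2 are all present; 3 is the first non-negative integer missing from the set.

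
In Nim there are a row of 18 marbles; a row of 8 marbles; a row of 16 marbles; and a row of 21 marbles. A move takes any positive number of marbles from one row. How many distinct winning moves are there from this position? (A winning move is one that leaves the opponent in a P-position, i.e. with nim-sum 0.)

Nim-sum: 18 XOR 8 XOR 16 XOR 21 = 31.
The overall nim-sum is X = 31. A row of size p has a winning move iff p XOR X < p (reduce it to p XOR X).
  18: 18 XOR 31 = 13 < 18 — winning move (to 13).
  8: 8 XOR 31 = 23 ≥ 8 — no move.
  16: 16 XOR 31 = 15 < 16 — winning move (to 15).
  21: 21 XOR 31 = 10 < 21 — winning move (to 10).
That gives 3 winning moves.

3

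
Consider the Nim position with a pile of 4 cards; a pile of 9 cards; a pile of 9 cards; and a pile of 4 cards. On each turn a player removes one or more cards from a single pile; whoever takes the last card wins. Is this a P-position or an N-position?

P-position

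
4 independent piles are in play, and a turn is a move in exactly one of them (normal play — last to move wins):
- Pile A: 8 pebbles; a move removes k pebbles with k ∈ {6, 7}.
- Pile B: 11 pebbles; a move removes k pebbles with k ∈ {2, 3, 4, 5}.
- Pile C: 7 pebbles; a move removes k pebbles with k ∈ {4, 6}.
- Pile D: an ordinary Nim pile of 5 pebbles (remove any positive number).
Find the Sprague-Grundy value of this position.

Grundy values for pile A (subtraction set {6, 7}):
g(0) = mex{} = 0
g(1) = mex{} = 0
g(2) = mex{} = 0
g(3) = mex{} = 0
g(4) = mex{} = 0
g(5) = mex{} = 0
g(6) = mex{0} = 1
g(7) = mex{0} = 1
g(8) = mex{0} = 1
So g(8) = 1.
Build the Grundy sequence for pile B with g(k) = mex{g(k−s) : s ∈ {2, 3, 4, 5}, s ≤ k}:
g(0) = mex{} = 0
g(1) = mex{} = 0
g(2) = mex{0} = 1
g(3) = mex{0} = 1
g(4) = mex{0,1} = 2
g(5) = mex{0,1} = 2
g(6) = mex{0,1,2} = 3
g(7) = mex{1,2} = 0
g(8) = mex{1,2,3} = 0
g(9) = mex{0,2,3} = 1
g(10) = mex{0,2,3} = 1
g(11) = mex{0,1,3} = 2
So g(11) = 2.
For pile C, compute g(0), g(1), … with moves {4, 6}:
k:     0  1  2  3  4  5  6  7
g(k):  0  0  0  0  1  1  1  1
So g(7) = 1.
Pile D is a plain Nim pile of size 5, so its Grundy value is 5.
By the Sprague-Grundy theorem, the Grundy value of a sum of independent games is the XOR of the component values.
Combined value = 1 ⊕ 2 ⊕ 1 ⊕ 5 = 7.

7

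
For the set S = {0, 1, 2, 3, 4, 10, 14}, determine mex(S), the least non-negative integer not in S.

5

The values 0, 1, 2, 3, 4 are all present; 5 is the first non-negative integer missing from the set.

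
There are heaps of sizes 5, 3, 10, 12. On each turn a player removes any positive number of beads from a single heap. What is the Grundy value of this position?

0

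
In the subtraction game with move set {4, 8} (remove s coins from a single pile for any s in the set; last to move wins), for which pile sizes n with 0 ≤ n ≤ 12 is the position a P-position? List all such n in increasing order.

0, 1, 2, 3, 12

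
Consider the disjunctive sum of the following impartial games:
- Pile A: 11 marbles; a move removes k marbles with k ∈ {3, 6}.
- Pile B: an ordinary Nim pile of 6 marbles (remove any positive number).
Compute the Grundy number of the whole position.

Grundy values for pile A (subtraction set {3, 6}):
k:     0  1  2  3  4  5  6  7  8  9 10 11
g(k):  0  0  0  1  1  1  2  2  2  0  0  0
So g(11) = 0.
Pile B is a plain Nim pile of size 6, so its Grundy value is 6.
The value of a disjunctive sum is the nim-sum of the parts.
Combined value = 0 XOR 6 = 6.

6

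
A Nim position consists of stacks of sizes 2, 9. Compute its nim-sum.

Compute the nim-sum pairwise:
2 ^ 9 = 11

11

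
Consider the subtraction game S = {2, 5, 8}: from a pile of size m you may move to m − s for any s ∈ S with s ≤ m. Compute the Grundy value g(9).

Build the Grundy sequence with g(k) = mex{g(k−s) : s ∈ {2, 5, 8}, s ≤ k}:
k:     0  1  2  3  4  5  6  7  8  9
g(k):  0  0  1  1  0  2  1  0  2  1
So g(9) = 1.

1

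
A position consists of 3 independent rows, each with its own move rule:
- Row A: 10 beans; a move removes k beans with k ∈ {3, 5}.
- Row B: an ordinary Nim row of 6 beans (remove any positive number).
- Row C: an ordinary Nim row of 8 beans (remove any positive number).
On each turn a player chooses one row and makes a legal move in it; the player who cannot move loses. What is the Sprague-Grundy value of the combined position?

14

Grundy values for row A (subtraction set {3, 5}):
g(0) = mex{} = 0
g(1) = mex{} = 0
g(2) = mex{} = 0
g(3) = mex{0} = 1
g(4) = mex{0} = 1
g(5) = mex{0} = 1
g(6) = mex{0,1} = 2
g(7) = mex{0,1} = 2
g(8) = mex{1} = 0
g(9) = mex{1,2} = 0
g(10) = mex{1,2} = 0
So g(10) = 0.
Row B is a plain Nim row of size 6, so its Grundy value is 6.
Row C is a plain Nim row of size 8, so its Grundy value is 8.
The value of a disjunctive sum is the nim-sum of the parts.
Combined value = 0 ⊕ 6 ⊕ 8 = 14.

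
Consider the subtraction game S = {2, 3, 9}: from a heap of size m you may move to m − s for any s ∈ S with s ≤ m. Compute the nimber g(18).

Grundy values for subtraction set {2, 3, 9}:
k:     0  1  2  3  4  5  6  7  8  9 10 11 12 13 14 15 16 17 18
g(k):  0  0  1  1  2  0  0  1  1  2  2  0  0  1  1  2  0  0  1
So g(18) = 1.

1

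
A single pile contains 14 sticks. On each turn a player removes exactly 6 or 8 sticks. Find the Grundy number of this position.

Build the Grundy sequence with g(k) = mex{g(k−s) : s ∈ {6, 8}, s ≤ k}:
k:     0  1  2  3  4  5  6  7  8  9 10 11 12 13 14
g(k):  0  0  0  0  0  0  1  1  1  1  1  1  2  2  0
So g(14) = 0.

0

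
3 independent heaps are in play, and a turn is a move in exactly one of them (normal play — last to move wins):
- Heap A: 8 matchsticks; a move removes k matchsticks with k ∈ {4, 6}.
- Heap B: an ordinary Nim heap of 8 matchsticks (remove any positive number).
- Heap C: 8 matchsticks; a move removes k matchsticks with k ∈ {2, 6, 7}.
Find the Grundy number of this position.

Build the Grundy sequence for heap A with g(k) = mex{g(k−s) : s ∈ {4, 6}, s ≤ k}:
k:     0  1  2  3  4  5  6  7  8
g(k):  0  0  0  0  1  1  1  1  2
So g(8) = 2.
Heap B is a plain Nim heap of size 8, so its Grundy value is 8.
For heap C, compute g(0), g(1), … with moves {2, 6, 7}:
g(0) = mex{} = 0
g(1) = mex{} = 0
g(2) = mex{0} = 1
g(3) = mex{0} = 1
g(4) = mex{1} = 0
g(5) = mex{1} = 0
g(6) = mex{0} = 1
g(7) = mex{0} = 1
g(8) = mex{0,1} = 2
So g(8) = 2.
The value of a disjunctive sum is the nim-sum of the parts.
Combined value = 2 ⊕ 8 ⊕ 2 = 8.

8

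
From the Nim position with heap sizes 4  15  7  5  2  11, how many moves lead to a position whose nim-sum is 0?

Nim-sum: 4 ⊕ 15 ⊕ 7 ⊕ 5 ⊕ 2 ⊕ 11 = 0.
The nim-sum is already 0, so every move leaves a nonzero nim-sum — there are no winning moves.

0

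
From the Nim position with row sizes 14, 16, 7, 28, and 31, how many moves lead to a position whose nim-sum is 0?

3

Compute the nim-sum pairwise:
14 ⊕ 16 = 30
30 ⊕ 7 = 25
25 ⊕ 28 = 5
5 ⊕ 31 = 26
The overall nim-sum is X = 26. A row of size p has a winning move iff p XOR X < p (reduce it to p XOR X).
  14: 14 XOR 26 = 20 ≥ 14 — no move.
  16: 16 XOR 26 = 10 < 16 — winning move (to 10).
  7: 7 XOR 26 = 29 ≥ 7 — no move.
  28: 28 XOR 26 = 6 < 28 — winning move (to 6).
  31: 31 XOR 26 = 5 < 31 — winning move (to 5).
That gives 3 winning moves.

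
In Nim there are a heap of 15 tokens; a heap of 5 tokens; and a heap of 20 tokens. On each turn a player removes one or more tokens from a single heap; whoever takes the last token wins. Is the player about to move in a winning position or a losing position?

Winning position

Nim-sum: 15 XOR 5 XOR 20 = 30.
The nim-sum is 30 ≠ 0, so this is an N-position: the player to move can win.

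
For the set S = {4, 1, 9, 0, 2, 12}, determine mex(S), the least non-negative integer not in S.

3

The values 0, 1, 2 are all present; 3 is the first non-negative integer missing from the set.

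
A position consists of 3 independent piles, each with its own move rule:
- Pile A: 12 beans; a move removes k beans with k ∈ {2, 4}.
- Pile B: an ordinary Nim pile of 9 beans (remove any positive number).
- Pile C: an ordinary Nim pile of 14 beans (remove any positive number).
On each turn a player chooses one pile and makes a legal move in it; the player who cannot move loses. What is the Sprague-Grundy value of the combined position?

For pile A, compute g(0), g(1), … with moves {2, 4}:
k:     0  1  2  3  4  5  6  7  8  9 10 11 12
g(k):  0  0  1  1  2  2  0  0  1  1  2  2  0
So g(12) = 0.
Pile B is a plain Nim pile of size 9, so its Grundy value is 9.
Pile C is a plain Nim pile of size 14, so its Grundy value is 14.
The value of a disjunctive sum is the nim-sum of the parts.
Combined value = 0 XOR 9 XOR 14 = 7.

7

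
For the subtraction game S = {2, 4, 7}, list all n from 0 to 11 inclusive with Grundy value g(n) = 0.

0, 1, 6, 9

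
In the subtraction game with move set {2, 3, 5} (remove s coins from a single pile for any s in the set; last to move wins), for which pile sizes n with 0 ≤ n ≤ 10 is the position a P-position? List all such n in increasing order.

Build the Grundy sequence with g(k) = mex{g(k−s) : s ∈ {2, 3, 5}, s ≤ k}:
k:     0  1  2  3  4  5  6  7  8  9 10
g(k):  0  0  1  1  2  2  3  0  0  1  1
The P-positions (g = 0) in 0..10 are 0, 1, 7, 8.

0, 1, 7, 8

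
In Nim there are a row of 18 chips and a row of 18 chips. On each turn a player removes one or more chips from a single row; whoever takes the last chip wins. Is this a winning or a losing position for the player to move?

Compute the nim-sum pairwise:
18 XOR 18 = 0
The nim-sum is 0, so this is a P-position: the player to move is in a losing position under optimal play.

Losing position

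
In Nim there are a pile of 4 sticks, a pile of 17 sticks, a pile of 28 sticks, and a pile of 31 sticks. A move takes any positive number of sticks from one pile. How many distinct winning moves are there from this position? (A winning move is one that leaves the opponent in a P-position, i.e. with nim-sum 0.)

3

Nim-sum: 4 ⊕ 17 ⊕ 28 ⊕ 31 = 22.
The overall nim-sum is X = 22. A pile of size p has a winning move iff p XOR X < p (reduce it to p XOR X).
  4: 4 XOR 22 = 18 ≥ 4 — no move.
  17: 17 XOR 22 = 7 < 17 — winning move (to 7).
  28: 28 XOR 22 = 10 < 28 — winning move (to 10).
  31: 31 XOR 22 = 9 < 31 — winning move (to 9).
That gives 3 winning moves.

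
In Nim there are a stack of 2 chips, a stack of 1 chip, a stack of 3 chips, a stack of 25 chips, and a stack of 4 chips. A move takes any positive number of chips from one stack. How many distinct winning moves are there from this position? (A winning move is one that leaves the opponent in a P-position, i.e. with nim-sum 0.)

Nim-sum: 2 ⊕ 1 ⊕ 3 ⊕ 25 ⊕ 4 = 29.
The overall nim-sum is X = 29. A stack of size p has a winning move iff p XOR X < p (reduce it to p XOR X).
  2: 2 XOR 29 = 31 ≥ 2 — no move.
  1: 1 XOR 29 = 28 ≥ 1 — no move.
  3: 3 XOR 29 = 30 ≥ 3 — no move.
  25: 25 XOR 29 = 4 < 25 — winning move (to 4).
  4: 4 XOR 29 = 25 ≥ 4 — no move.
That gives 1 winning move.

1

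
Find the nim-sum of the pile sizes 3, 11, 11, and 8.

Write each in binary and XOR column by column:
  0011  (3)
  1011  (11)
  1011  (11)
  1000  (8)
  ----
  1011  (11)

11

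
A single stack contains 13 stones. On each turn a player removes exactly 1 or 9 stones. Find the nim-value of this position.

1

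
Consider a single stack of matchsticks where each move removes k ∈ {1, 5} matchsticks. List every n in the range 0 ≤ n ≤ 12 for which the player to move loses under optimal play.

0, 2, 4, 6, 8, 10, 12

Build the Grundy sequence with g(k) = mex{g(k−s) : s ∈ {1, 5}, s ≤ k}:
g(0) = mex{} = 0
g(1) = mex{0} = 1
g(2) = mex{1} = 0
g(3) = mex{0} = 1
g(4) = mex{1} = 0
g(5) = mex{0} = 1
g(6) = mex{1} = 0
g(7) = mex{0} = 1
g(8) = mex{1} = 0
g(9) = mex{0} = 1
g(10) = mex{1} = 0
g(11) = mex{0} = 1
g(12) = mex{1} = 0
The P-positions (g = 0) in 0..12 are 0, 2, 4, 6, 8, 10, 12.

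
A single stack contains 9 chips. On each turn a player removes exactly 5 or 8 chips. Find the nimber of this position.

Grundy values for subtraction set {5, 8}:
g(0) = mex{} = 0
g(1) = mex{} = 0
g(2) = mex{} = 0
g(3) = mex{} = 0
g(4) = mex{} = 0
g(5) = mex{0} = 1
g(6) = mex{0} = 1
g(7) = mex{0} = 1
g(8) = mex{0} = 1
g(9) = mex{0} = 1
So g(9) = 1.

1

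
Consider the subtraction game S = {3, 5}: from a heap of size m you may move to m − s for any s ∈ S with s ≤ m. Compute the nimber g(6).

Build the Grundy sequence with g(k) = mex{g(k−s) : s ∈ {3, 5}, s ≤ k}:
g(0) = mex{} = 0
g(1) = mex{} = 0
g(2) = mex{} = 0
g(3) = mex{0} = 1
g(4) = mex{0} = 1
g(5) = mex{0} = 1
g(6) = mex{0,1} = 2
So g(6) = 2.

2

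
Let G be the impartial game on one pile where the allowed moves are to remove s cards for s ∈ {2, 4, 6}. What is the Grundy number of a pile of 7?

Compute g(0), g(1), … for moves {2, 4, 6}:
k:     0  1  2  3  4  5  6  7
g(k):  0  0  1  1  2  2  3  3
So g(7) = 3.

3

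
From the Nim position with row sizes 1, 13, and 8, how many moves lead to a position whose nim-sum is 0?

1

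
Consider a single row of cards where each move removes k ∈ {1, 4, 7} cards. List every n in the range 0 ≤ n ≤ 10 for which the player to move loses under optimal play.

Build the Grundy sequence with g(k) = mex{g(k−s) : s ∈ {1, 4, 7}, s ≤ k}:
k:     0  1  2  3  4  5  6  7  8  9 10
g(k):  0  1  0  1  2  0  1  2  0  1  0
The P-positions (g = 0) in 0..10 are 0, 2, 5, 8, 10.

0, 2, 5, 8, 10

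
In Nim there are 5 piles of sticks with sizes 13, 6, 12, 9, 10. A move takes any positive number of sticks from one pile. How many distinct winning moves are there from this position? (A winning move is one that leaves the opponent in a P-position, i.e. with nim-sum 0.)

3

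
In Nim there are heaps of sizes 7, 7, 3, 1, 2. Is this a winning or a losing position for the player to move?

Losing position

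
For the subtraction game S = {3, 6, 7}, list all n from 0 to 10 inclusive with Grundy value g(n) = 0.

0, 1, 2, 10

Compute g(0), g(1), … for moves {3, 6, 7}:
k:     0  1  2  3  4  5  6  7  8  9 10
g(k):  0  0  0  1  1  1  2  2  2  3  0
The P-positions (g = 0) in 0..10 are 0, 1, 2, 10.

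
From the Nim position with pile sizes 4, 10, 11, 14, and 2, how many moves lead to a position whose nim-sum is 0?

3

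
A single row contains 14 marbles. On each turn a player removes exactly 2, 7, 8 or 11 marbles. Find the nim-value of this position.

0

Compute g(0), g(1), … for moves {2, 7, 8, 11}:
k:     0  1  2  3  4  5  6  7  8  9 10 11 12 13 14
g(k):  0  0  1  1  0  0  1  1  2  2  0  3  1  2  0
So g(14) = 0.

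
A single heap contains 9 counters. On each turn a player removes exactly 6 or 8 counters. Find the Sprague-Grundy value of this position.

Grundy values for subtraction set {6, 8}:
k:     0  1  2  3  4  5  6  7  8  9
g(k):  0  0  0  0  0  0  1  1  1  1
So g(9) = 1.

1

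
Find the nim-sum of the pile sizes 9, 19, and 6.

28

Bitwise XOR of the heap sizes:
  01001  (9)
  10011  (19)
  00110  (6)
  -----
  11100  (28)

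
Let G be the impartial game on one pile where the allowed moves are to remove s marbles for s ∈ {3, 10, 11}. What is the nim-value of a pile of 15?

Grundy values for subtraction set {3, 10, 11}:
k:     0  1  2  3  4  5  6  7  8  9 10 11 12 13 14 15
g(k):  0  0  0  1  1  1  0  0  0  1  1  1  2  2  0  0
So g(15) = 0.

0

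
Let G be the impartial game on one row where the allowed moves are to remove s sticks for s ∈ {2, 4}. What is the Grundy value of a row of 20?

1

Build the Grundy sequence with g(k) = mex{g(k−s) : s ∈ {2, 4}, s ≤ k}:
k:     0  1  2  3  4  5  6  7  8  9 10 11 12 13 14 15 16 17 18 19 20
g(k):  0  0  1  1  2  2  0  0  1  1  2  2  0  0  1  1  2  2  0  0  1
So g(20) = 1.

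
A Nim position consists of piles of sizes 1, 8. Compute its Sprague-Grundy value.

9

Nim-sum: 1 ^ 8 = 9.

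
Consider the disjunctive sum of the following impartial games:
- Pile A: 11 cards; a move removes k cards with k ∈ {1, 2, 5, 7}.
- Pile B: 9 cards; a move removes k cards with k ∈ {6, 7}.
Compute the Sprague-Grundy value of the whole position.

For pile A, compute g(0), g(1), … with moves {1, 2, 5, 7}:
k:     0  1  2  3  4  5  6  7  8  9 10 11
g(k):  0  1  2  0  1  2  0  1  2  0  1  2
So g(11) = 2.
Build the Grundy sequence for pile B with g(k) = mex{g(k−s) : s ∈ {6, 7}, s ≤ k}:
k:     0  1  2  3  4  5  6  7  8  9
g(k):  0  0  0  0  0  0  1  1  1  1
So g(9) = 1.
By the Sprague-Grundy theorem, the Grundy value of a sum of independent games is the XOR of the component values.
Combined value = 2 ⊕ 1 = 3.

3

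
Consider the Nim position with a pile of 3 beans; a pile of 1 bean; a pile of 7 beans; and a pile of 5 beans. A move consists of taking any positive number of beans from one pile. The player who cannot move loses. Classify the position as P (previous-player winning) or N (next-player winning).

P-position

In binary:
  011  (3)
  001  (1)
  111  (7)
  101  (5)
  ---
  000  (0)
The nim-sum is 0, so this is a P-position: the player to move is in a losing position under optimal play.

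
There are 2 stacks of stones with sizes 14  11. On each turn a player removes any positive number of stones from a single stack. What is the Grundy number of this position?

5

Compute the nim-sum pairwise:
14 ^ 11 = 5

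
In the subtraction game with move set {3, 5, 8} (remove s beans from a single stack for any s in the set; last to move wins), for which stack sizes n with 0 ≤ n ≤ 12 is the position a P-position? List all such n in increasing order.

Compute g(0), g(1), … for moves {3, 5, 8}:
g(0) = mex{} = 0
g(1) = mex{} = 0
g(2) = mex{} = 0
g(3) = mex{0} = 1
g(4) = mex{0} = 1
g(5) = mex{0} = 1
g(6) = mex{0,1} = 2
g(7) = mex{0,1} = 2
g(8) = mex{0,1} = 2
g(9) = mex{0,1,2} = 3
g(10) = mex{0,1,2} = 3
g(11) = mex{1,2} = 0
g(12) = mex{1,2,3} = 0
The P-positions (g = 0) in 0..12 are 0, 1, 2, 11, 12.

0, 1, 2, 11, 12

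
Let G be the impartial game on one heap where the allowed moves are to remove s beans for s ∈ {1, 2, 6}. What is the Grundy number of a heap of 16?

2

Build the Grundy sequence with g(k) = mex{g(k−s) : s ∈ {1, 2, 6}, s ≤ k}:
k:     0  1  2  3  4  5  6  7  8  9 10 11 12 13 14 15 16
g(k):  0  1  2  0  1  2  3  0  1  2  0  1  2  3  0  1  2
So g(16) = 2.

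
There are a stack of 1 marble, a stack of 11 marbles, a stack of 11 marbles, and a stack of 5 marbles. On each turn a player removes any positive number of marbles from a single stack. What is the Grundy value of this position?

Bitwise XOR of the heap sizes:
  0001  (1)
  1011  (11)
  1011  (11)
  0101  (5)
  ----
  0100  (4)

4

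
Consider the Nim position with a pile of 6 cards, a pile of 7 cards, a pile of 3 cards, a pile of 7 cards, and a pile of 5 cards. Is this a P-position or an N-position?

Nim-sum: 6 ^ 7 ^ 3 ^ 7 ^ 5 = 0.
The nim-sum is 0, so this is a P-position: the player to move is in a losing position under optimal play.

P-position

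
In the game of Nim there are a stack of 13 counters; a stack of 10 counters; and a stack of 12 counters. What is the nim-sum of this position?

Nim-sum: 13 ⊕ 10 ⊕ 12 = 11.

11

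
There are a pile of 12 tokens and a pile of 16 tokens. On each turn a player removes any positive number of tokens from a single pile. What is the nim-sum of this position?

28

Nim-sum: 12 ^ 16 = 28.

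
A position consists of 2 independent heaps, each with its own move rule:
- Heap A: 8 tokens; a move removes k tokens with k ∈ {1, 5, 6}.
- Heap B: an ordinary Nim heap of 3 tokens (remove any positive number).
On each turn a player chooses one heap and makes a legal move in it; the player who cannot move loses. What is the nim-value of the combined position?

1

Grundy values for heap A (subtraction set {1, 5, 6}):
g(0) = mex{} = 0
g(1) = mex{0} = 1
g(2) = mex{1} = 0
g(3) = mex{0} = 1
g(4) = mex{1} = 0
g(5) = mex{0} = 1
g(6) = mex{0,1} = 2
g(7) = mex{0,1,2} = 3
g(8) = mex{0,1,3} = 2
So g(8) = 2.
Heap B is a plain Nim heap of size 3, so its Grundy value is 3.
By the Sprague-Grundy theorem, the Grundy value of a sum of independent games is the XOR of the component values.
Combined value = 2 ⊕ 3 = 1.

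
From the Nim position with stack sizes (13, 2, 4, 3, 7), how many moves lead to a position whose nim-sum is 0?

1

Nim-sum: 13 ^ 2 ^ 4 ^ 3 ^ 7 = 15.
The overall nim-sum is X = 15. A stack of size p has a winning move iff p XOR X < p (reduce it to p XOR X).
  13: 13 XOR 15 = 2 < 13 — winning move (to 2).
  2: 2 XOR 15 = 13 ≥ 2 — no move.
  4: 4 XOR 15 = 11 ≥ 4 — no move.
  3: 3 XOR 15 = 12 ≥ 3 — no move.
  7: 7 XOR 15 = 8 ≥ 7 — no move.
That gives 1 winning move.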